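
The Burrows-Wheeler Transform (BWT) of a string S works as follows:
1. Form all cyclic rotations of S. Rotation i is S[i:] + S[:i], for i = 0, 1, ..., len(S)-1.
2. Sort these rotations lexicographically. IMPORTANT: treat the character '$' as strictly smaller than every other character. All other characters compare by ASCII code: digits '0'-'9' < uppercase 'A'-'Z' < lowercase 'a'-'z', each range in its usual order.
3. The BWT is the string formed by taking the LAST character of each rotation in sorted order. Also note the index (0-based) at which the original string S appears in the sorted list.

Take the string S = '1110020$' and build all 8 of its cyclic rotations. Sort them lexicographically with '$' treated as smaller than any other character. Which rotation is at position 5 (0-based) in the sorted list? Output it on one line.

All 8 rotations (rotation i = S[i:]+S[:i]):
  rot[0] = 1110020$
  rot[1] = 110020$1
  rot[2] = 10020$11
  rot[3] = 0020$111
  rot[4] = 020$1110
  rot[5] = 20$11100
  rot[6] = 0$111002
  rot[7] = $1110020
Sorted (with $ < everything):
  sorted[0] = $1110020
  sorted[1] = 0$111002
  sorted[2] = 0020$111
  sorted[3] = 020$1110
  sorted[4] = 10020$11
  sorted[5] = 110020$1
  sorted[6] = 1110020$
  sorted[7] = 20$11100
sorted[5] = 110020$1

Answer: 110020$1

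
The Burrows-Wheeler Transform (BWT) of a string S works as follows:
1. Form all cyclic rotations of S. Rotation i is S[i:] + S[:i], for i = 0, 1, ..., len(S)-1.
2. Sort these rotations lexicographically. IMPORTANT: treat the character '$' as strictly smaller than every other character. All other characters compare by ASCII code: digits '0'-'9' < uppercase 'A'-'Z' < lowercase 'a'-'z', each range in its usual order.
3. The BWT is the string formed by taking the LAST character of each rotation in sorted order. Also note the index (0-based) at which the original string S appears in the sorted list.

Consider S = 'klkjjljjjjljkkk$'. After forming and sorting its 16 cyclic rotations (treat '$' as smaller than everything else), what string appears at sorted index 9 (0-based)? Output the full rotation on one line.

Answer: kjjljjjjljkkk$kl

Derivation:
All 16 rotations (rotation i = S[i:]+S[:i]):
  rot[0] = klkjjljjjjljkkk$
  rot[1] = lkjjljjjjljkkk$k
  rot[2] = kjjljjjjljkkk$kl
  rot[3] = jjljjjjljkkk$klk
  rot[4] = jljjjjljkkk$klkj
  rot[5] = ljjjjljkkk$klkjj
  rot[6] = jjjjljkkk$klkjjl
  rot[7] = jjjljkkk$klkjjlj
  rot[8] = jjljkkk$klkjjljj
  rot[9] = jljkkk$klkjjljjj
  rot[10] = ljkkk$klkjjljjjj
  rot[11] = jkkk$klkjjljjjjl
  rot[12] = kkk$klkjjljjjjlj
  rot[13] = kk$klkjjljjjjljk
  rot[14] = k$klkjjljjjjljkk
  rot[15] = $klkjjljjjjljkkk
Sorted (with $ < everything):
  sorted[0] = $klkjjljjjjljkkk
  sorted[1] = jjjjljkkk$klkjjl
  sorted[2] = jjjljkkk$klkjjlj
  sorted[3] = jjljjjjljkkk$klk
  sorted[4] = jjljkkk$klkjjljj
  sorted[5] = jkkk$klkjjljjjjl
  sorted[6] = jljjjjljkkk$klkj
  sorted[7] = jljkkk$klkjjljjj
  sorted[8] = k$klkjjljjjjljkk
  sorted[9] = kjjljjjjljkkk$kl
  sorted[10] = kk$klkjjljjjjljk
  sorted[11] = kkk$klkjjljjjjlj
  sorted[12] = klkjjljjjjljkkk$
  sorted[13] = ljjjjljkkk$klkjj
  sorted[14] = ljkkk$klkjjljjjj
  sorted[15] = lkjjljjjjljkkk$k
sorted[9] = kjjljjjjljkkk$kl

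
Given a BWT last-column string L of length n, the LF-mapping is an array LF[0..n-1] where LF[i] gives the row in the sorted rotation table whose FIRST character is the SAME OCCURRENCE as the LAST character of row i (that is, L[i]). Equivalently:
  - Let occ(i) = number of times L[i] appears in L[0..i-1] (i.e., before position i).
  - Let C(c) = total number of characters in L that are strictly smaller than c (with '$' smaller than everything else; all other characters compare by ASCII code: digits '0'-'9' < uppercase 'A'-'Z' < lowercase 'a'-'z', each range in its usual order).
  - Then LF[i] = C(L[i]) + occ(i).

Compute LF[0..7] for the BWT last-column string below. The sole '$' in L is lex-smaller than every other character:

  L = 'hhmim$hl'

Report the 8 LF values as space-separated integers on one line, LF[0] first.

Answer: 1 2 6 4 7 0 3 5

Derivation:
Char counts: '$':1, 'h':3, 'i':1, 'l':1, 'm':2
C (first-col start): C('$')=0, C('h')=1, C('i')=4, C('l')=5, C('m')=6
L[0]='h': occ=0, LF[0]=C('h')+0=1+0=1
L[1]='h': occ=1, LF[1]=C('h')+1=1+1=2
L[2]='m': occ=0, LF[2]=C('m')+0=6+0=6
L[3]='i': occ=0, LF[3]=C('i')+0=4+0=4
L[4]='m': occ=1, LF[4]=C('m')+1=6+1=7
L[5]='$': occ=0, LF[5]=C('$')+0=0+0=0
L[6]='h': occ=2, LF[6]=C('h')+2=1+2=3
L[7]='l': occ=0, LF[7]=C('l')+0=5+0=5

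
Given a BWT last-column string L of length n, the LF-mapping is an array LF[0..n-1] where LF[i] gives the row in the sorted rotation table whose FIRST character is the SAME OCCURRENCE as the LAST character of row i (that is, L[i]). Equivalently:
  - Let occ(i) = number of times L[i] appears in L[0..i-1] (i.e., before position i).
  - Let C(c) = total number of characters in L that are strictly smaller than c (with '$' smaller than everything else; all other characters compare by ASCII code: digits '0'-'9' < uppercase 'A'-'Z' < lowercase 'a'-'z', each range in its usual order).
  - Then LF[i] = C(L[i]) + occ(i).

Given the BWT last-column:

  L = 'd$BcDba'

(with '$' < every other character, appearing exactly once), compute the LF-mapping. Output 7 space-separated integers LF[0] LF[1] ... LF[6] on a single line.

Char counts: '$':1, 'B':1, 'D':1, 'a':1, 'b':1, 'c':1, 'd':1
C (first-col start): C('$')=0, C('B')=1, C('D')=2, C('a')=3, C('b')=4, C('c')=5, C('d')=6
L[0]='d': occ=0, LF[0]=C('d')+0=6+0=6
L[1]='$': occ=0, LF[1]=C('$')+0=0+0=0
L[2]='B': occ=0, LF[2]=C('B')+0=1+0=1
L[3]='c': occ=0, LF[3]=C('c')+0=5+0=5
L[4]='D': occ=0, LF[4]=C('D')+0=2+0=2
L[5]='b': occ=0, LF[5]=C('b')+0=4+0=4
L[6]='a': occ=0, LF[6]=C('a')+0=3+0=3

Answer: 6 0 1 5 2 4 3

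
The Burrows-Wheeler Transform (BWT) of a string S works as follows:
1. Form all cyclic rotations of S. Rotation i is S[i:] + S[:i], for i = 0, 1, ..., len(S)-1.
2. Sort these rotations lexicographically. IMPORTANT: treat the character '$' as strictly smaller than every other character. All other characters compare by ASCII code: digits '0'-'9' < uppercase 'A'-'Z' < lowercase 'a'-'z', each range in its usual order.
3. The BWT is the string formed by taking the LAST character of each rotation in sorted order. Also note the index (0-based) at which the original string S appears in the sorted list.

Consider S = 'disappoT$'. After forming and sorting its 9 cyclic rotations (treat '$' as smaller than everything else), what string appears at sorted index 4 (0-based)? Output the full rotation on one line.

All 9 rotations (rotation i = S[i:]+S[:i]):
  rot[0] = disappoT$
  rot[1] = isappoT$d
  rot[2] = sappoT$di
  rot[3] = appoT$dis
  rot[4] = ppoT$disa
  rot[5] = poT$disap
  rot[6] = oT$disapp
  rot[7] = T$disappo
  rot[8] = $disappoT
Sorted (with $ < everything):
  sorted[0] = $disappoT
  sorted[1] = T$disappo
  sorted[2] = appoT$dis
  sorted[3] = disappoT$
  sorted[4] = isappoT$d
  sorted[5] = oT$disapp
  sorted[6] = poT$disap
  sorted[7] = ppoT$disa
  sorted[8] = sappoT$di
sorted[4] = isappoT$d

Answer: isappoT$d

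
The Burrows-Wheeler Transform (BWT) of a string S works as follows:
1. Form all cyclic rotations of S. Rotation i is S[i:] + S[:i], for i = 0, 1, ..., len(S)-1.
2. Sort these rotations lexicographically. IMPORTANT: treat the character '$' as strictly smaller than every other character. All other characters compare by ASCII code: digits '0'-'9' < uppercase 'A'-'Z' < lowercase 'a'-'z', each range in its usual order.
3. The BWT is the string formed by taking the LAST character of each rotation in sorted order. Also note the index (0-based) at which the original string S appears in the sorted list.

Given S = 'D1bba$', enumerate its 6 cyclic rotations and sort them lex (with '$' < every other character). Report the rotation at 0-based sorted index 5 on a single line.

Answer: bba$D1

Derivation:
All 6 rotations (rotation i = S[i:]+S[:i]):
  rot[0] = D1bba$
  rot[1] = 1bba$D
  rot[2] = bba$D1
  rot[3] = ba$D1b
  rot[4] = a$D1bb
  rot[5] = $D1bba
Sorted (with $ < everything):
  sorted[0] = $D1bba
  sorted[1] = 1bba$D
  sorted[2] = D1bba$
  sorted[3] = a$D1bb
  sorted[4] = ba$D1b
  sorted[5] = bba$D1
sorted[5] = bba$D1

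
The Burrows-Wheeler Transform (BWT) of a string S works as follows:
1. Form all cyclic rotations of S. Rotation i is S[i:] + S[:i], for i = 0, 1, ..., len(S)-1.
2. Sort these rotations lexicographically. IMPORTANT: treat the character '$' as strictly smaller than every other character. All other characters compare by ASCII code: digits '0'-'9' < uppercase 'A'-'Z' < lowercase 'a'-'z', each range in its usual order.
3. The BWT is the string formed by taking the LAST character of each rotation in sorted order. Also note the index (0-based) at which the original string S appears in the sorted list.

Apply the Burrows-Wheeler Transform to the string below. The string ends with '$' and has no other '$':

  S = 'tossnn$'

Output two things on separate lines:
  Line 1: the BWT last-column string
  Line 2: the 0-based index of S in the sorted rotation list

Answer: nnstso$
6

Derivation:
All 7 rotations (rotation i = S[i:]+S[:i]):
  rot[0] = tossnn$
  rot[1] = ossnn$t
  rot[2] = ssnn$to
  rot[3] = snn$tos
  rot[4] = nn$toss
  rot[5] = n$tossn
  rot[6] = $tossnn
Sorted (with $ < everything):
  sorted[0] = $tossnn  (last char: 'n')
  sorted[1] = n$tossn  (last char: 'n')
  sorted[2] = nn$toss  (last char: 's')
  sorted[3] = ossnn$t  (last char: 't')
  sorted[4] = snn$tos  (last char: 's')
  sorted[5] = ssnn$to  (last char: 'o')
  sorted[6] = tossnn$  (last char: '$')
Last column: nnstso$
Original string S is at sorted index 6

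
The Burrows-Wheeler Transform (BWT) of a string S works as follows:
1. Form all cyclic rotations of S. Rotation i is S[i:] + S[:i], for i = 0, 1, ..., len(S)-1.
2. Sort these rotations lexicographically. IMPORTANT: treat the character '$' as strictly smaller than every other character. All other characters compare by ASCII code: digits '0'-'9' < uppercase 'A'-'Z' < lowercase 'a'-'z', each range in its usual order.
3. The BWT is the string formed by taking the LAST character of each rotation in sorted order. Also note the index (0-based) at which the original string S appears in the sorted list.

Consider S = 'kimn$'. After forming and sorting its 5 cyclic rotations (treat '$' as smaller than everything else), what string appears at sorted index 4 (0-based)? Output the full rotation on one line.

Answer: n$kim

Derivation:
All 5 rotations (rotation i = S[i:]+S[:i]):
  rot[0] = kimn$
  rot[1] = imn$k
  rot[2] = mn$ki
  rot[3] = n$kim
  rot[4] = $kimn
Sorted (with $ < everything):
  sorted[0] = $kimn
  sorted[1] = imn$k
  sorted[2] = kimn$
  sorted[3] = mn$ki
  sorted[4] = n$kim
sorted[4] = n$kim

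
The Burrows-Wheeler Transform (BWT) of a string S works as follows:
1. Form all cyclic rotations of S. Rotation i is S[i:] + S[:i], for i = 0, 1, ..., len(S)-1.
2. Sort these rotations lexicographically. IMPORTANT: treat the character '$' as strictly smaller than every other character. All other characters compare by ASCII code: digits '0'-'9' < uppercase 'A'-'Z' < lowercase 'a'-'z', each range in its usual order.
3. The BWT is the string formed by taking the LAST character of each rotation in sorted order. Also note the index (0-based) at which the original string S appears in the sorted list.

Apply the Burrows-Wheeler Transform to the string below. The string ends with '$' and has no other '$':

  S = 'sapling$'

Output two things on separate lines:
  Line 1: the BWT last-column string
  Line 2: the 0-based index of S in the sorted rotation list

All 8 rotations (rotation i = S[i:]+S[:i]):
  rot[0] = sapling$
  rot[1] = apling$s
  rot[2] = pling$sa
  rot[3] = ling$sap
  rot[4] = ing$sapl
  rot[5] = ng$sapli
  rot[6] = g$saplin
  rot[7] = $sapling
Sorted (with $ < everything):
  sorted[0] = $sapling  (last char: 'g')
  sorted[1] = apling$s  (last char: 's')
  sorted[2] = g$saplin  (last char: 'n')
  sorted[3] = ing$sapl  (last char: 'l')
  sorted[4] = ling$sap  (last char: 'p')
  sorted[5] = ng$sapli  (last char: 'i')
  sorted[6] = pling$sa  (last char: 'a')
  sorted[7] = sapling$  (last char: '$')
Last column: gsnlpia$
Original string S is at sorted index 7

Answer: gsnlpia$
7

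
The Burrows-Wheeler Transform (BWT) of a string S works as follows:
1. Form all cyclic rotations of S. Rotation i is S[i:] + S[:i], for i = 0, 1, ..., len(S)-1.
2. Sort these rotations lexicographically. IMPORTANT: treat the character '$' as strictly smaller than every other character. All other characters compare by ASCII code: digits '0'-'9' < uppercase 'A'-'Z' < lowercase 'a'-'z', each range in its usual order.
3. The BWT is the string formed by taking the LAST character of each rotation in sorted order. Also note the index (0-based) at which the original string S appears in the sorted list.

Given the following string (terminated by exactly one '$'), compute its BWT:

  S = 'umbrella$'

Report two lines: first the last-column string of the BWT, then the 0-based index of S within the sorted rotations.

Answer: almrleub$
8

Derivation:
All 9 rotations (rotation i = S[i:]+S[:i]):
  rot[0] = umbrella$
  rot[1] = mbrella$u
  rot[2] = brella$um
  rot[3] = rella$umb
  rot[4] = ella$umbr
  rot[5] = lla$umbre
  rot[6] = la$umbrel
  rot[7] = a$umbrell
  rot[8] = $umbrella
Sorted (with $ < everything):
  sorted[0] = $umbrella  (last char: 'a')
  sorted[1] = a$umbrell  (last char: 'l')
  sorted[2] = brella$um  (last char: 'm')
  sorted[3] = ella$umbr  (last char: 'r')
  sorted[4] = la$umbrel  (last char: 'l')
  sorted[5] = lla$umbre  (last char: 'e')
  sorted[6] = mbrella$u  (last char: 'u')
  sorted[7] = rella$umb  (last char: 'b')
  sorted[8] = umbrella$  (last char: '$')
Last column: almrleub$
Original string S is at sorted index 8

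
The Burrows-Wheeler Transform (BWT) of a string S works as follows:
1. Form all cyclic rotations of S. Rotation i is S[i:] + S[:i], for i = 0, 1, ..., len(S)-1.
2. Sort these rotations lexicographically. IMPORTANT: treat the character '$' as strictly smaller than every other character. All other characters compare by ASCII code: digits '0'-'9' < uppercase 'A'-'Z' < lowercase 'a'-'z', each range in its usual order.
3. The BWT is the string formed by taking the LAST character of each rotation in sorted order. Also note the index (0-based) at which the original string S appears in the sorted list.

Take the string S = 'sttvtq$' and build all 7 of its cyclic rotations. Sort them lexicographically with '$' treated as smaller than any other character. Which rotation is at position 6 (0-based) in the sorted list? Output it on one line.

Answer: vtq$stt

Derivation:
All 7 rotations (rotation i = S[i:]+S[:i]):
  rot[0] = sttvtq$
  rot[1] = ttvtq$s
  rot[2] = tvtq$st
  rot[3] = vtq$stt
  rot[4] = tq$sttv
  rot[5] = q$sttvt
  rot[6] = $sttvtq
Sorted (with $ < everything):
  sorted[0] = $sttvtq
  sorted[1] = q$sttvt
  sorted[2] = sttvtq$
  sorted[3] = tq$sttv
  sorted[4] = ttvtq$s
  sorted[5] = tvtq$st
  sorted[6] = vtq$stt
sorted[6] = vtq$stt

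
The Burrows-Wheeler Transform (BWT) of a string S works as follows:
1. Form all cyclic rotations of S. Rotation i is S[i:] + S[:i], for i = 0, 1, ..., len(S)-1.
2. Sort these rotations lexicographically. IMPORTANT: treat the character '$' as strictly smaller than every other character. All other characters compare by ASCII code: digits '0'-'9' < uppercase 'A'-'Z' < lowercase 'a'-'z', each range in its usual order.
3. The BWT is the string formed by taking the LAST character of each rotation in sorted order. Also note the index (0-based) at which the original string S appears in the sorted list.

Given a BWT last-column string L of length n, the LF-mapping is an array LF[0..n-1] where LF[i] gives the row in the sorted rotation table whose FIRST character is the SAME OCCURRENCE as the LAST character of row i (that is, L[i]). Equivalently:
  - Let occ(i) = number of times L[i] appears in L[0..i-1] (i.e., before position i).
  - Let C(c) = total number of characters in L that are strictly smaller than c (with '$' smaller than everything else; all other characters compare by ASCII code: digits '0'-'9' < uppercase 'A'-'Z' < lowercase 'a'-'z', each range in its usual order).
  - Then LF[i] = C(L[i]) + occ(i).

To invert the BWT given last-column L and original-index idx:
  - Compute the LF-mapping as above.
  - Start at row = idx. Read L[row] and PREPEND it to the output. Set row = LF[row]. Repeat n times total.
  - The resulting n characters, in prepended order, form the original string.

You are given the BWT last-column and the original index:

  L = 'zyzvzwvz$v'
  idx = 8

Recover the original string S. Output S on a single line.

LF mapping: 6 5 7 1 8 4 2 9 0 3
Walk LF starting at row 8, prepending L[row]:
  step 1: row=8, L[8]='$', prepend. Next row=LF[8]=0
  step 2: row=0, L[0]='z', prepend. Next row=LF[0]=6
  step 3: row=6, L[6]='v', prepend. Next row=LF[6]=2
  step 4: row=2, L[2]='z', prepend. Next row=LF[2]=7
  step 5: row=7, L[7]='z', prepend. Next row=LF[7]=9
  step 6: row=9, L[9]='v', prepend. Next row=LF[9]=3
  step 7: row=3, L[3]='v', prepend. Next row=LF[3]=1
  step 8: row=1, L[1]='y', prepend. Next row=LF[1]=5
  step 9: row=5, L[5]='w', prepend. Next row=LF[5]=4
  step 10: row=4, L[4]='z', prepend. Next row=LF[4]=8
Reversed output: zwyvvzzvz$

Answer: zwyvvzzvz$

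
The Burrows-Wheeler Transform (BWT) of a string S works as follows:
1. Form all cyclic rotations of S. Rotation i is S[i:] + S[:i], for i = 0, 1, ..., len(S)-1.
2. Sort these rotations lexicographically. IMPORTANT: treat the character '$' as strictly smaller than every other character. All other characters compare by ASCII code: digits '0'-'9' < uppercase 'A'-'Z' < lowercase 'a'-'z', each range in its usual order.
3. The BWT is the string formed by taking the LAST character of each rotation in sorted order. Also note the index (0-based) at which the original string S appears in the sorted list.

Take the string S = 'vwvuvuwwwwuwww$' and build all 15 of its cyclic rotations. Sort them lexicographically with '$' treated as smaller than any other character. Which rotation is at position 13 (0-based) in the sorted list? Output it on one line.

Answer: wwwuwww$vwvuvuw

Derivation:
All 15 rotations (rotation i = S[i:]+S[:i]):
  rot[0] = vwvuvuwwwwuwww$
  rot[1] = wvuvuwwwwuwww$v
  rot[2] = vuvuwwwwuwww$vw
  rot[3] = uvuwwwwuwww$vwv
  rot[4] = vuwwwwuwww$vwvu
  rot[5] = uwwwwuwww$vwvuv
  rot[6] = wwwwuwww$vwvuvu
  rot[7] = wwwuwww$vwvuvuw
  rot[8] = wwuwww$vwvuvuww
  rot[9] = wuwww$vwvuvuwww
  rot[10] = uwww$vwvuvuwwww
  rot[11] = www$vwvuvuwwwwu
  rot[12] = ww$vwvuvuwwwwuw
  rot[13] = w$vwvuvuwwwwuww
  rot[14] = $vwvuvuwwwwuwww
Sorted (with $ < everything):
  sorted[0] = $vwvuvuwwwwuwww
  sorted[1] = uvuwwwwuwww$vwv
  sorted[2] = uwww$vwvuvuwwww
  sorted[3] = uwwwwuwww$vwvuv
  sorted[4] = vuvuwwwwuwww$vw
  sorted[5] = vuwwwwuwww$vwvu
  sorted[6] = vwvuvuwwwwuwww$
  sorted[7] = w$vwvuvuwwwwuww
  sorted[8] = wuwww$vwvuvuwww
  sorted[9] = wvuvuwwwwuwww$v
  sorted[10] = ww$vwvuvuwwwwuw
  sorted[11] = wwuwww$vwvuvuww
  sorted[12] = www$vwvuvuwwwwu
  sorted[13] = wwwuwww$vwvuvuw
  sorted[14] = wwwwuwww$vwvuvu
sorted[13] = wwwuwww$vwvuvuw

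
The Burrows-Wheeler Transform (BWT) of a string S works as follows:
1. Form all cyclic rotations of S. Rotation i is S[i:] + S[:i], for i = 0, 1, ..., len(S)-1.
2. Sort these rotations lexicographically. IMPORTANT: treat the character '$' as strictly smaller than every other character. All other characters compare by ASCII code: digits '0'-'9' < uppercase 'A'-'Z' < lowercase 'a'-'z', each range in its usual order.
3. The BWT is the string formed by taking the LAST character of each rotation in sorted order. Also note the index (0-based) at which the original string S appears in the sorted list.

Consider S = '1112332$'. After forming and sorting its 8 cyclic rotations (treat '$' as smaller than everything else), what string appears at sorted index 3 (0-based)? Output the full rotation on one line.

All 8 rotations (rotation i = S[i:]+S[:i]):
  rot[0] = 1112332$
  rot[1] = 112332$1
  rot[2] = 12332$11
  rot[3] = 2332$111
  rot[4] = 332$1112
  rot[5] = 32$11123
  rot[6] = 2$111233
  rot[7] = $1112332
Sorted (with $ < everything):
  sorted[0] = $1112332
  sorted[1] = 1112332$
  sorted[2] = 112332$1
  sorted[3] = 12332$11
  sorted[4] = 2$111233
  sorted[5] = 2332$111
  sorted[6] = 32$11123
  sorted[7] = 332$1112
sorted[3] = 12332$11

Answer: 12332$11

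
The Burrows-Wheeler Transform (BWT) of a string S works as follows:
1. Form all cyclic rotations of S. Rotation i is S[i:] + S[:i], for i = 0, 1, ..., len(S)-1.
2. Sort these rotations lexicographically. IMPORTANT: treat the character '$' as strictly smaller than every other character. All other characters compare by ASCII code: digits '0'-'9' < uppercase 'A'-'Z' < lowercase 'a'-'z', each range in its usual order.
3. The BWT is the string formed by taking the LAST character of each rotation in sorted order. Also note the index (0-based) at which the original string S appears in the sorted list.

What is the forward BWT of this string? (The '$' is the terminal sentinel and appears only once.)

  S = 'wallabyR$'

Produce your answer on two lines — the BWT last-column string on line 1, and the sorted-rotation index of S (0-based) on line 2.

Answer: Rylwala$b
7

Derivation:
All 9 rotations (rotation i = S[i:]+S[:i]):
  rot[0] = wallabyR$
  rot[1] = allabyR$w
  rot[2] = llabyR$wa
  rot[3] = labyR$wal
  rot[4] = abyR$wall
  rot[5] = byR$walla
  rot[6] = yR$wallab
  rot[7] = R$wallaby
  rot[8] = $wallabyR
Sorted (with $ < everything):
  sorted[0] = $wallabyR  (last char: 'R')
  sorted[1] = R$wallaby  (last char: 'y')
  sorted[2] = abyR$wall  (last char: 'l')
  sorted[3] = allabyR$w  (last char: 'w')
  sorted[4] = byR$walla  (last char: 'a')
  sorted[5] = labyR$wal  (last char: 'l')
  sorted[6] = llabyR$wa  (last char: 'a')
  sorted[7] = wallabyR$  (last char: '$')
  sorted[8] = yR$wallab  (last char: 'b')
Last column: Rylwala$b
Original string S is at sorted index 7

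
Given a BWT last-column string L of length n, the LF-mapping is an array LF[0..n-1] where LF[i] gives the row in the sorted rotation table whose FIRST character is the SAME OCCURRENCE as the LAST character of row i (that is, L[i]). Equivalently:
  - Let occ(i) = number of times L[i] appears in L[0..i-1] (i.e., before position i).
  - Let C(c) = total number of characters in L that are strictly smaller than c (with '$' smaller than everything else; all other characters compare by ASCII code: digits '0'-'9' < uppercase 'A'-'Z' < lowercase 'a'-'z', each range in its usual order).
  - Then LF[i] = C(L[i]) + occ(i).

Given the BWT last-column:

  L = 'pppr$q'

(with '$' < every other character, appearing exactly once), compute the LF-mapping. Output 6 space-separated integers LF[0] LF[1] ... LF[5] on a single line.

Char counts: '$':1, 'p':3, 'q':1, 'r':1
C (first-col start): C('$')=0, C('p')=1, C('q')=4, C('r')=5
L[0]='p': occ=0, LF[0]=C('p')+0=1+0=1
L[1]='p': occ=1, LF[1]=C('p')+1=1+1=2
L[2]='p': occ=2, LF[2]=C('p')+2=1+2=3
L[3]='r': occ=0, LF[3]=C('r')+0=5+0=5
L[4]='$': occ=0, LF[4]=C('$')+0=0+0=0
L[5]='q': occ=0, LF[5]=C('q')+0=4+0=4

Answer: 1 2 3 5 0 4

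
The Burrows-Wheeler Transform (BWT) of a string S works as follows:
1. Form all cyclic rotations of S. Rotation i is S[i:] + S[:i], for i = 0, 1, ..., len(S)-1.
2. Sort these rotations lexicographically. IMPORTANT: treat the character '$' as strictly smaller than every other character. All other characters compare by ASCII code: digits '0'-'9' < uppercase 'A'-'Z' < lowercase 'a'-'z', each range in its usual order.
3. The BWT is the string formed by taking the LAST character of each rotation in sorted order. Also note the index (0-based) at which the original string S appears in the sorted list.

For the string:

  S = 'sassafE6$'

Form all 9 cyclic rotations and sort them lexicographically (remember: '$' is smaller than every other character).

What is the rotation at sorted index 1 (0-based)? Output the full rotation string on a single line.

All 9 rotations (rotation i = S[i:]+S[:i]):
  rot[0] = sassafE6$
  rot[1] = assafE6$s
  rot[2] = ssafE6$sa
  rot[3] = safE6$sas
  rot[4] = afE6$sass
  rot[5] = fE6$sassa
  rot[6] = E6$sassaf
  rot[7] = 6$sassafE
  rot[8] = $sassafE6
Sorted (with $ < everything):
  sorted[0] = $sassafE6
  sorted[1] = 6$sassafE
  sorted[2] = E6$sassaf
  sorted[3] = afE6$sass
  sorted[4] = assafE6$s
  sorted[5] = fE6$sassa
  sorted[6] = safE6$sas
  sorted[7] = sassafE6$
  sorted[8] = ssafE6$sa
sorted[1] = 6$sassafE

Answer: 6$sassafE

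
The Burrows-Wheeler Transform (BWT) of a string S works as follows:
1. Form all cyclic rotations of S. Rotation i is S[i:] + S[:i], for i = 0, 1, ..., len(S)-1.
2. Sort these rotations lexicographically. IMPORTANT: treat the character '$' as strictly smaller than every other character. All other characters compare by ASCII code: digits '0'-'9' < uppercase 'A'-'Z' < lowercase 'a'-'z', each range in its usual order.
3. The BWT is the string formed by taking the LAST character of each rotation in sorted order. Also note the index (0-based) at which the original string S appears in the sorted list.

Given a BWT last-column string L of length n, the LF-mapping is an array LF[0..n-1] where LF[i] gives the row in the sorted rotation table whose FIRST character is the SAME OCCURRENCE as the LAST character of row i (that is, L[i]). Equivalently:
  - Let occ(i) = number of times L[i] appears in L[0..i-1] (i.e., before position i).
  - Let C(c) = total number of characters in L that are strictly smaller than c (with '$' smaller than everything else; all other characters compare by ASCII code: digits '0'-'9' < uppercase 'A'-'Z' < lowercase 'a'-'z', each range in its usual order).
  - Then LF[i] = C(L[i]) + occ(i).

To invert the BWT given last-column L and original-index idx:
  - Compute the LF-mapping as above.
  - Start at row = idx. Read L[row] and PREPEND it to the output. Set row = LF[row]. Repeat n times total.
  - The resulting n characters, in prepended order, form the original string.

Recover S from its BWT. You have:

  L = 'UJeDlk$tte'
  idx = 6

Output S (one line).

LF mapping: 3 2 4 1 7 6 0 8 9 5
Walk LF starting at row 6, prepending L[row]:
  step 1: row=6, L[6]='$', prepend. Next row=LF[6]=0
  step 2: row=0, L[0]='U', prepend. Next row=LF[0]=3
  step 3: row=3, L[3]='D', prepend. Next row=LF[3]=1
  step 4: row=1, L[1]='J', prepend. Next row=LF[1]=2
  step 5: row=2, L[2]='e', prepend. Next row=LF[2]=4
  step 6: row=4, L[4]='l', prepend. Next row=LF[4]=7
  step 7: row=7, L[7]='t', prepend. Next row=LF[7]=8
  step 8: row=8, L[8]='t', prepend. Next row=LF[8]=9
  step 9: row=9, L[9]='e', prepend. Next row=LF[9]=5
  step 10: row=5, L[5]='k', prepend. Next row=LF[5]=6
Reversed output: kettleJDU$

Answer: kettleJDU$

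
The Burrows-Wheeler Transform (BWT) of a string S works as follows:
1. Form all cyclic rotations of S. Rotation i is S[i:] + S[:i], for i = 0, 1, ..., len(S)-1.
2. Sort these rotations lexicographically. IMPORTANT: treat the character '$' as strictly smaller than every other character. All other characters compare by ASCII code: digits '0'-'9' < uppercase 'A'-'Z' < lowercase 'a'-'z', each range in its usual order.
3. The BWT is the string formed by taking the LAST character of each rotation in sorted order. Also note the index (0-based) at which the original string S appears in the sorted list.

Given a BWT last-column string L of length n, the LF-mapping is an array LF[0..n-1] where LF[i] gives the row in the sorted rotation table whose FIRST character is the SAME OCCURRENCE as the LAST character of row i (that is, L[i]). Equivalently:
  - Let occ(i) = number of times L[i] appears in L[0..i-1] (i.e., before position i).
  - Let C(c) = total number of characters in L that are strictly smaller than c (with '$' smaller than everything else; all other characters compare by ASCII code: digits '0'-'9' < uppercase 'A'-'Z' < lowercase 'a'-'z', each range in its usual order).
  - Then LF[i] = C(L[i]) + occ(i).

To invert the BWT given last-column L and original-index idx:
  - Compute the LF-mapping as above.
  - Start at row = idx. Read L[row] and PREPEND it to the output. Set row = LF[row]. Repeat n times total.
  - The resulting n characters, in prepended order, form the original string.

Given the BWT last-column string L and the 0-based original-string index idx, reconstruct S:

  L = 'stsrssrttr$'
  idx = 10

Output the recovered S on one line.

LF mapping: 4 8 5 1 6 7 2 9 10 3 0
Walk LF starting at row 10, prepending L[row]:
  step 1: row=10, L[10]='$', prepend. Next row=LF[10]=0
  step 2: row=0, L[0]='s', prepend. Next row=LF[0]=4
  step 3: row=4, L[4]='s', prepend. Next row=LF[4]=6
  step 4: row=6, L[6]='r', prepend. Next row=LF[6]=2
  step 5: row=2, L[2]='s', prepend. Next row=LF[2]=5
  step 6: row=5, L[5]='s', prepend. Next row=LF[5]=7
  step 7: row=7, L[7]='t', prepend. Next row=LF[7]=9
  step 8: row=9, L[9]='r', prepend. Next row=LF[9]=3
  step 9: row=3, L[3]='r', prepend. Next row=LF[3]=1
  step 10: row=1, L[1]='t', prepend. Next row=LF[1]=8
  step 11: row=8, L[8]='t', prepend. Next row=LF[8]=10
Reversed output: ttrrtssrss$

Answer: ttrrtssrss$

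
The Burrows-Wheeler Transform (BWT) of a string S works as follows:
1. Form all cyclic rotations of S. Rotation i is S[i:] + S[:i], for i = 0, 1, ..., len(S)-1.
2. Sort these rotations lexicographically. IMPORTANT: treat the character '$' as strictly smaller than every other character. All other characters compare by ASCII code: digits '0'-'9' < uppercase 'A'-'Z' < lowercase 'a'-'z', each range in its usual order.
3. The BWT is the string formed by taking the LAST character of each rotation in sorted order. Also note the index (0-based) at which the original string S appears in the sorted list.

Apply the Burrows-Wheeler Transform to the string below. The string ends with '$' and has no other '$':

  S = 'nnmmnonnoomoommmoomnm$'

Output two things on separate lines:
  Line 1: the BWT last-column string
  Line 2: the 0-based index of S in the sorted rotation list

Answer: mnonmomommn$omnooonmmn
11

Derivation:
All 22 rotations (rotation i = S[i:]+S[:i]):
  rot[0] = nnmmnonnoomoommmoomnm$
  rot[1] = nmmnonnoomoommmoomnm$n
  rot[2] = mmnonnoomoommmoomnm$nn
  rot[3] = mnonnoomoommmoomnm$nnm
  rot[4] = nonnoomoommmoomnm$nnmm
  rot[5] = onnoomoommmoomnm$nnmmn
  rot[6] = nnoomoommmoomnm$nnmmno
  rot[7] = noomoommmoomnm$nnmmnon
  rot[8] = oomoommmoomnm$nnmmnonn
  rot[9] = omoommmoomnm$nnmmnonno
  rot[10] = moommmoomnm$nnmmnonnoo
  rot[11] = oommmoomnm$nnmmnonnoom
  rot[12] = ommmoomnm$nnmmnonnoomo
  rot[13] = mmmoomnm$nnmmnonnoomoo
  rot[14] = mmoomnm$nnmmnonnoomoom
  rot[15] = moomnm$nnmmnonnoomoomm
  rot[16] = oomnm$nnmmnonnoomoommm
  rot[17] = omnm$nnmmnonnoomoommmo
  rot[18] = mnm$nnmmnonnoomoommmoo
  rot[19] = nm$nnmmnonnoomoommmoom
  rot[20] = m$nnmmnonnoomoommmoomn
  rot[21] = $nnmmnonnoomoommmoomnm
Sorted (with $ < everything):
  sorted[0] = $nnmmnonnoomoommmoomnm  (last char: 'm')
  sorted[1] = m$nnmmnonnoomoommmoomn  (last char: 'n')
  sorted[2] = mmmoomnm$nnmmnonnoomoo  (last char: 'o')
  sorted[3] = mmnonnoomoommmoomnm$nn  (last char: 'n')
  sorted[4] = mmoomnm$nnmmnonnoomoom  (last char: 'm')
  sorted[5] = mnm$nnmmnonnoomoommmoo  (last char: 'o')
  sorted[6] = mnonnoomoommmoomnm$nnm  (last char: 'm')
  sorted[7] = moommmoomnm$nnmmnonnoo  (last char: 'o')
  sorted[8] = moomnm$nnmmnonnoomoomm  (last char: 'm')
  sorted[9] = nm$nnmmnonnoomoommmoom  (last char: 'm')
  sorted[10] = nmmnonnoomoommmoomnm$n  (last char: 'n')
  sorted[11] = nnmmnonnoomoommmoomnm$  (last char: '$')
  sorted[12] = nnoomoommmoomnm$nnmmno  (last char: 'o')
  sorted[13] = nonnoomoommmoomnm$nnmm  (last char: 'm')
  sorted[14] = noomoommmoomnm$nnmmnon  (last char: 'n')
  sorted[15] = ommmoomnm$nnmmnonnoomo  (last char: 'o')
  sorted[16] = omnm$nnmmnonnoomoommmo  (last char: 'o')
  sorted[17] = omoommmoomnm$nnmmnonno  (last char: 'o')
  sorted[18] = onnoomoommmoomnm$nnmmn  (last char: 'n')
  sorted[19] = oommmoomnm$nnmmnonnoom  (last char: 'm')
  sorted[20] = oomnm$nnmmnonnoomoommm  (last char: 'm')
  sorted[21] = oomoommmoomnm$nnmmnonn  (last char: 'n')
Last column: mnonmomommn$omnooonmmn
Original string S is at sorted index 11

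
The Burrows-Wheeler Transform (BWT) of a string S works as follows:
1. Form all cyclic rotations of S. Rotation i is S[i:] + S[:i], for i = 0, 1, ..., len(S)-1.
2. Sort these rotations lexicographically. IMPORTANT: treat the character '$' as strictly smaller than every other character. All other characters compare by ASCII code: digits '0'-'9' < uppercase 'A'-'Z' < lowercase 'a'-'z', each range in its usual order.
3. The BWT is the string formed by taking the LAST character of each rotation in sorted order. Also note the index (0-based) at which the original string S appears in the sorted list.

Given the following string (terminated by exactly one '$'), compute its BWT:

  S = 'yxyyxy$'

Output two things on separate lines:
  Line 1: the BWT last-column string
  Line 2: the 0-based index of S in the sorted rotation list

All 7 rotations (rotation i = S[i:]+S[:i]):
  rot[0] = yxyyxy$
  rot[1] = xyyxy$y
  rot[2] = yyxy$yx
  rot[3] = yxy$yxy
  rot[4] = xy$yxyy
  rot[5] = y$yxyyx
  rot[6] = $yxyyxy
Sorted (with $ < everything):
  sorted[0] = $yxyyxy  (last char: 'y')
  sorted[1] = xy$yxyy  (last char: 'y')
  sorted[2] = xyyxy$y  (last char: 'y')
  sorted[3] = y$yxyyx  (last char: 'x')
  sorted[4] = yxy$yxy  (last char: 'y')
  sorted[5] = yxyyxy$  (last char: '$')
  sorted[6] = yyxy$yx  (last char: 'x')
Last column: yyyxy$x
Original string S is at sorted index 5

Answer: yyyxy$x
5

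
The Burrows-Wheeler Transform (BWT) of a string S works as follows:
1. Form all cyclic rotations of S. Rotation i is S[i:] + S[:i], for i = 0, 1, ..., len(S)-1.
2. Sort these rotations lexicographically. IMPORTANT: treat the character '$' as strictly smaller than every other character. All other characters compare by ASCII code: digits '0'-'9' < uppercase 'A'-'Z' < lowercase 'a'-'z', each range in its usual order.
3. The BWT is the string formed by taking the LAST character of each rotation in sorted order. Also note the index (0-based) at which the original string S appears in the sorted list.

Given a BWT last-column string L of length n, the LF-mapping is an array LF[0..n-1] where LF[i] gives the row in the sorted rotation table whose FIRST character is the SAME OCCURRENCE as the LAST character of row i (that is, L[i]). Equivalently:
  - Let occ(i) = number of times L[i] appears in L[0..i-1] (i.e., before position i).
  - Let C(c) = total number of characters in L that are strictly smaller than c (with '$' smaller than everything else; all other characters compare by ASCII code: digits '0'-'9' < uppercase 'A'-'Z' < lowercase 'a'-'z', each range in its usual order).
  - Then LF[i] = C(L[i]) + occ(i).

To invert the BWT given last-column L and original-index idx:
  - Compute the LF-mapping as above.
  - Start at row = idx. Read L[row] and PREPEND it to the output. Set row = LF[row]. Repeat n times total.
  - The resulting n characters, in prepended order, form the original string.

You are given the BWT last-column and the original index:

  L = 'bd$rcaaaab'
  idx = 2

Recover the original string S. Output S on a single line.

Answer: abracadab$

Derivation:
LF mapping: 5 8 0 9 7 1 2 3 4 6
Walk LF starting at row 2, prepending L[row]:
  step 1: row=2, L[2]='$', prepend. Next row=LF[2]=0
  step 2: row=0, L[0]='b', prepend. Next row=LF[0]=5
  step 3: row=5, L[5]='a', prepend. Next row=LF[5]=1
  step 4: row=1, L[1]='d', prepend. Next row=LF[1]=8
  step 5: row=8, L[8]='a', prepend. Next row=LF[8]=4
  step 6: row=4, L[4]='c', prepend. Next row=LF[4]=7
  step 7: row=7, L[7]='a', prepend. Next row=LF[7]=3
  step 8: row=3, L[3]='r', prepend. Next row=LF[3]=9
  step 9: row=9, L[9]='b', prepend. Next row=LF[9]=6
  step 10: row=6, L[6]='a', prepend. Next row=LF[6]=2
Reversed output: abracadab$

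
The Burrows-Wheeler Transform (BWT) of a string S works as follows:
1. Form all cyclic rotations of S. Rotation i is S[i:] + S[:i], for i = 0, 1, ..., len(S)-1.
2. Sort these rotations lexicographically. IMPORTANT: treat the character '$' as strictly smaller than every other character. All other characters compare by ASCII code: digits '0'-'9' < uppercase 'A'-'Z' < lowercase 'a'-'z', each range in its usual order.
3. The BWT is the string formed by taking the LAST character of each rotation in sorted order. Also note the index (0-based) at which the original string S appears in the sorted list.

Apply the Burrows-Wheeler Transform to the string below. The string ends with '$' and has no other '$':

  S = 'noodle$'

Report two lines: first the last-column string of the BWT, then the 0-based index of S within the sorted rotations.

Answer: eold$on
4

Derivation:
All 7 rotations (rotation i = S[i:]+S[:i]):
  rot[0] = noodle$
  rot[1] = oodle$n
  rot[2] = odle$no
  rot[3] = dle$noo
  rot[4] = le$nood
  rot[5] = e$noodl
  rot[6] = $noodle
Sorted (with $ < everything):
  sorted[0] = $noodle  (last char: 'e')
  sorted[1] = dle$noo  (last char: 'o')
  sorted[2] = e$noodl  (last char: 'l')
  sorted[3] = le$nood  (last char: 'd')
  sorted[4] = noodle$  (last char: '$')
  sorted[5] = odle$no  (last char: 'o')
  sorted[6] = oodle$n  (last char: 'n')
Last column: eold$on
Original string S is at sorted index 4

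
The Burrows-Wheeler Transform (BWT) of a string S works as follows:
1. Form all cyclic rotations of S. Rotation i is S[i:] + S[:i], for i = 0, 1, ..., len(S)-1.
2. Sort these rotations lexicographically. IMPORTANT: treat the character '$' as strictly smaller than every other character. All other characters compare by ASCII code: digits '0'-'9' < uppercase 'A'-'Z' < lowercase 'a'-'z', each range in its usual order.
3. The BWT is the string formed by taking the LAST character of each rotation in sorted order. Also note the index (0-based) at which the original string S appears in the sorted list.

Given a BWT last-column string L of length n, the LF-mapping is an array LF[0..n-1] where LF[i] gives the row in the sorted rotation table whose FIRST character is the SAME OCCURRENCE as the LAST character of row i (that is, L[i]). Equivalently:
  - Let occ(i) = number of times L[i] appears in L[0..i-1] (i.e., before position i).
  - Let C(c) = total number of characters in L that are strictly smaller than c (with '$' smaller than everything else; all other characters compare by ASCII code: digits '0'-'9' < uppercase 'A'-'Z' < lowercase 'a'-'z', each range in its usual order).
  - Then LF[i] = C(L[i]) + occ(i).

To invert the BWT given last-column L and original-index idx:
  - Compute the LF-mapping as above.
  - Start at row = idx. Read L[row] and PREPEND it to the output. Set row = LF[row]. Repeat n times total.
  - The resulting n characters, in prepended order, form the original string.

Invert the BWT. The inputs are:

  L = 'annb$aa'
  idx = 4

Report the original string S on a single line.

Answer: banana$

Derivation:
LF mapping: 1 5 6 4 0 2 3
Walk LF starting at row 4, prepending L[row]:
  step 1: row=4, L[4]='$', prepend. Next row=LF[4]=0
  step 2: row=0, L[0]='a', prepend. Next row=LF[0]=1
  step 3: row=1, L[1]='n', prepend. Next row=LF[1]=5
  step 4: row=5, L[5]='a', prepend. Next row=LF[5]=2
  step 5: row=2, L[2]='n', prepend. Next row=LF[2]=6
  step 6: row=6, L[6]='a', prepend. Next row=LF[6]=3
  step 7: row=3, L[3]='b', prepend. Next row=LF[3]=4
Reversed output: banana$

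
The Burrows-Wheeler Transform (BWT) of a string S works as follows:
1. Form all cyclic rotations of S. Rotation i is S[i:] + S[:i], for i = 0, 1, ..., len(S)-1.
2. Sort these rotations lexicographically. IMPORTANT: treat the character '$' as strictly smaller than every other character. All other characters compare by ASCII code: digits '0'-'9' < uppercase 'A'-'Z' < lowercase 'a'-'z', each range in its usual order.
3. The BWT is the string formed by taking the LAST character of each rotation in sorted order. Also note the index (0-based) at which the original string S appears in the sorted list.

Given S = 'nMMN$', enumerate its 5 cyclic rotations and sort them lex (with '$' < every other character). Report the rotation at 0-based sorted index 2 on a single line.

Answer: MN$nM

Derivation:
All 5 rotations (rotation i = S[i:]+S[:i]):
  rot[0] = nMMN$
  rot[1] = MMN$n
  rot[2] = MN$nM
  rot[3] = N$nMM
  rot[4] = $nMMN
Sorted (with $ < everything):
  sorted[0] = $nMMN
  sorted[1] = MMN$n
  sorted[2] = MN$nM
  sorted[3] = N$nMM
  sorted[4] = nMMN$
sorted[2] = MN$nM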